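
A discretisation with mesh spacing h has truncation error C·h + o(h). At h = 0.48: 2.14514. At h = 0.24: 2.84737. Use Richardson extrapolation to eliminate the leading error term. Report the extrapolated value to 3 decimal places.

3.550

Extrapolated value = (2·A(h/2) − A(h)) / (2 − 1)
= (2·2.84737 − 2.14514) / 1
= 3.54960 / 1 = 3.54960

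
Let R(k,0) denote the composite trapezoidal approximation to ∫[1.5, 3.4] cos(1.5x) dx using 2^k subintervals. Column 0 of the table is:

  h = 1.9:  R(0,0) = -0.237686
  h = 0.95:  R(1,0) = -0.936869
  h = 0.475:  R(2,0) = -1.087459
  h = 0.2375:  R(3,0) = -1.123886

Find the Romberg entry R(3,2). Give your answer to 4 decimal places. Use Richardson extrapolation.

-1.1359

R(2,1) = -1.087459 + (-1.087459 − (-0.936869))/3 = -1.137656
R(3,1) = (4·(-1.123886) − (-1.087459)) / 3 = -1.136028
R(3,2) = (16·(-1.136028) − (-1.137656)) / 15 = -1.135919
(Column j=1 coincides with Simpson's rule on the same nodes.)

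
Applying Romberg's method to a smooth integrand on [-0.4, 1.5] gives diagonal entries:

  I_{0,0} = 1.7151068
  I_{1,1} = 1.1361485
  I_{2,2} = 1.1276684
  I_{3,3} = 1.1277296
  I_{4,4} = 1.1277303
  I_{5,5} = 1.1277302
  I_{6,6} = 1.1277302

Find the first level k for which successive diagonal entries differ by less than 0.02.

k = 2

|I_{1,1} − I_{0,0}| = 0.5789583 ≥ 0.02
|I_{2,2} − I_{1,1}| = 0.0084801 < 0.02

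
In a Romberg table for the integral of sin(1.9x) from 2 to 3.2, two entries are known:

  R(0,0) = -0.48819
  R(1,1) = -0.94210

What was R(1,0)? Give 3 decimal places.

-0.829

From R(1,1) = (4·R(1,0) − R(0,0))/3, solve for R(1,0):
4·R(1,0) = 3·(-0.94210) + (-0.48819) = -3.31449
R(1,0) = -0.82862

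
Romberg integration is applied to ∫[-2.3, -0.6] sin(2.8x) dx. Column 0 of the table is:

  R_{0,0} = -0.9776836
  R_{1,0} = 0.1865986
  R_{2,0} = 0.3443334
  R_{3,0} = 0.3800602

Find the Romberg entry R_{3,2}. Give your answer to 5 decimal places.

0.39164

Richardson extrapolation on the trapezoidal column (denominator 4−1=3):
R_{2,1} = 0.3443334 + (0.3443334 − 0.1865986)/3 = 0.3969117
R_{3,1} = 0.3800602 + (0.3800602 − 0.3443334)/3 = 0.3919691
R_{3,2} = (16·0.3919691 − 0.3969117) / 15 = 0.3916396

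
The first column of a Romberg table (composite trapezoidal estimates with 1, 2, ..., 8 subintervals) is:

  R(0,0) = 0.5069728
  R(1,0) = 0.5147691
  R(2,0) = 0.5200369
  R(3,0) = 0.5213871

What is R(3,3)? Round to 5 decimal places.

0.52184

R(1,1) = (4·0.5147691 − 0.5069728) / 3 = 0.5173679
R(2,1) = 0.5200369 + (0.5200369 − 0.5147691)/3 = 0.5217928
R(3,1) = (4·0.5213871 − 0.5200369) / 3 = 0.5218372
R(2,2) = (16·0.5217928 − 0.5173679) / 15 = 0.5220878
R(3,2) = 0.5218372 + (0.5218372 − 0.5217928)/15 = 0.5218402
R(3,3) = (64·0.5218402 − 0.5220878) / 63 = 0.5218363
(Column j=1 coincides with Simpson's rule on the same nodes.)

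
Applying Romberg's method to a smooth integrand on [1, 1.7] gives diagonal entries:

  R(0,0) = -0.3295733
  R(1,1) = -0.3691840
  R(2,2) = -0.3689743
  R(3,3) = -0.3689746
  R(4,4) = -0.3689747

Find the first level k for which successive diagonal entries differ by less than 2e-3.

k = 2

|R(1,1) − R(0,0)| = 0.0396107 ≥ 2e-3
|R(2,2) − R(1,1)| = 0.0002097 < 2e-3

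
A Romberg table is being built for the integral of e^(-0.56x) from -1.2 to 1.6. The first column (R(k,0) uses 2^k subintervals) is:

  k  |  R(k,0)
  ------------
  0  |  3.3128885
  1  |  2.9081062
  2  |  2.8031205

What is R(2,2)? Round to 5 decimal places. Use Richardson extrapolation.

2.76779

Richardson extrapolation on the trapezoidal column (denominator 4−1=3):
R(1,1) = (4·2.9081062 − 3.3128885) / 3 = 2.7731788
R(2,1) = (4·2.8031205 − 2.9081062) / 3 = 2.7681253
R(2,2) = (16·2.7681253 − 2.7731788) / 15 = 2.7677884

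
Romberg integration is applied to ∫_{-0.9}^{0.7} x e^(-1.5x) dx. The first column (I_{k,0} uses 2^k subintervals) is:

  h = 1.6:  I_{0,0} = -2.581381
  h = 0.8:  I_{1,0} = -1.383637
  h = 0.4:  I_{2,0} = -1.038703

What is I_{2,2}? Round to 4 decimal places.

Richardson extrapolation on the trapezoidal column (denominator 4−1=3):
I_{1,1} = -1.383637 + (-1.383637 − (-2.581381))/3 = -0.984389
I_{2,1} = -1.038703 + (-1.038703 − (-1.383637))/3 = -0.923725
I_{2,2} = (16·(-0.923725) − (-0.984389)) / 15 = -0.919681

-0.9197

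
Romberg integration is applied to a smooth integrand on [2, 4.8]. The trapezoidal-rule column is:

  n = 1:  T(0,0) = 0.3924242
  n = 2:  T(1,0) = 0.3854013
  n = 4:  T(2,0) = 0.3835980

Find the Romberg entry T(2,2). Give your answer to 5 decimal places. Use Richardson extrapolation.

0.38299

Richardson extrapolation on the trapezoidal column (denominator 4−1=3):
T(1,1) = 0.3854013 + (0.3854013 − 0.3924242)/3 = 0.3830603
T(2,1) = 0.3835980 + (0.3835980 − 0.3854013)/3 = 0.3829969
T(2,2) = (16·0.3829969 − 0.3830603) / 15 = 0.3829927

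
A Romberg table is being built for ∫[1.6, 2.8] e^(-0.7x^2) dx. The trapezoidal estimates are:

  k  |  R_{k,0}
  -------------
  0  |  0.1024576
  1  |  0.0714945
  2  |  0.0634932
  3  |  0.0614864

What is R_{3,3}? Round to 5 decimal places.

0.06082

Richardson extrapolation on the trapezoidal column (denominator 4−1=3):
R_{1,1} = 0.0714945 + (0.0714945 − 0.1024576)/3 = 0.0611735
R_{2,1} = 0.0634932 + (0.0634932 − 0.0714945)/3 = 0.0608261
R_{3,1} = 0.0614864 + (0.0614864 − 0.0634932)/3 = 0.0608175
R_{2,2} = 0.0608261 + (0.0608261 − 0.0611735)/15 = 0.0608029
R_{3,2} = 0.0608175 + (0.0608175 − 0.0608261)/15 = 0.0608169
R_{3,3} = 0.0608169 + (0.0608169 − 0.0608029)/63 = 0.0608171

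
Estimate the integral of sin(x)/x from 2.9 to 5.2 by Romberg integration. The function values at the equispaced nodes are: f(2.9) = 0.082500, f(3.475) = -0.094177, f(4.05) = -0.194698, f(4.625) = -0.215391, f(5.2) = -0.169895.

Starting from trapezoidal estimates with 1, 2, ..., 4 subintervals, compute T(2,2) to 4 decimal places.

T(0,0) (trapezoid, 1 panel, h=2.3000): -0.100504
T(1,0) (trapezoid, 2 panels, h=1.1500): -0.274155
T(2,0) (trapezoid, 4 panels, h=0.5750): -0.315079
T(1,1) = -0.274155 + (-0.274155 − (-0.100504))/3 = -0.332039
T(2,1) = -0.315079 + (-0.315079 − (-0.274155))/3 = -0.328720
T(2,2) = -0.328720 + (-0.328720 − (-0.332039))/15 = -0.328499

-0.3285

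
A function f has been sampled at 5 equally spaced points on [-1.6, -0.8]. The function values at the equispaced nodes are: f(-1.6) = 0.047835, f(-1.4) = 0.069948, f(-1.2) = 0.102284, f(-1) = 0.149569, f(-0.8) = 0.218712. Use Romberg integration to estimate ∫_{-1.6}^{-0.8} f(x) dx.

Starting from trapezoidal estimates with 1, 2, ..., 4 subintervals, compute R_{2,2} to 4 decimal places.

0.0899

R_{0,0} (trapezoid, 1 panel, h=0.8000): 0.106619
R_{1,0} (trapezoid, 2 panels, h=0.4000): 0.094223
R_{2,0} (trapezoid, 4 panels, h=0.2000): 0.091015
R_{1,1} = 0.094223 + (0.094223 − 0.106619)/3 = 0.090091
R_{2,1} = 0.091015 + (0.091015 − 0.094223)/3 = 0.089946
R_{2,2} = 0.089946 + (0.089946 − 0.090091)/15 = 0.089936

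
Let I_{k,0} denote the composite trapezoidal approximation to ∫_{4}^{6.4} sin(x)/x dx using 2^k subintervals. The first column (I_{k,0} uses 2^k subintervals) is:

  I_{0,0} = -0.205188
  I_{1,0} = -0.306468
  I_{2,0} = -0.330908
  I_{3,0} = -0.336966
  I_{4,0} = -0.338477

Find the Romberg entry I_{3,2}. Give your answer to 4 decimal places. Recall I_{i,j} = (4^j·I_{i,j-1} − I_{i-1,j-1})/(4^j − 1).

-0.3390

Richardson extrapolation on the trapezoidal column (denominator 4−1=3):
I_{2,1} = (4·(-0.330908) − (-0.306468)) / 3 = -0.339055
I_{3,1} = -0.336966 + (-0.336966 − (-0.330908))/3 = -0.338985
I_{3,2} = -0.338985 + (-0.338985 − (-0.339055))/15 = -0.338980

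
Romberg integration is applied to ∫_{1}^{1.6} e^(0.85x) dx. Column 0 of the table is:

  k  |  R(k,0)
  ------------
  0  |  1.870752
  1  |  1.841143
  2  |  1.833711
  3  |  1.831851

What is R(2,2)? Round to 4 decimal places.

1.8312

Richardson extrapolation on the trapezoidal column (denominator 4−1=3):
R(1,1) = (4·1.841143 − 1.870752) / 3 = 1.831273
R(2,1) = (4·1.833711 − 1.841143) / 3 = 1.831234
R(2,2) = (16·1.831234 − 1.831273) / 15 = 1.831231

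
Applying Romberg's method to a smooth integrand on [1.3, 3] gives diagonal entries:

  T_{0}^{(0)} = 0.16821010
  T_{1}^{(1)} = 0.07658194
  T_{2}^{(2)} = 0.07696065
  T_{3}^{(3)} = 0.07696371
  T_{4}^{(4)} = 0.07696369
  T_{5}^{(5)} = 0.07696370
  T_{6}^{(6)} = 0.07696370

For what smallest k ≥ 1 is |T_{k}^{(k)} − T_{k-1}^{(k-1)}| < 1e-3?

k = 2

|T_{1}^{(1)} − T_{0}^{(0)}| = 0.09162816 ≥ 1e-3
|T_{2}^{(2)} − T_{1}^{(1)}| = 0.00037871 < 1e-3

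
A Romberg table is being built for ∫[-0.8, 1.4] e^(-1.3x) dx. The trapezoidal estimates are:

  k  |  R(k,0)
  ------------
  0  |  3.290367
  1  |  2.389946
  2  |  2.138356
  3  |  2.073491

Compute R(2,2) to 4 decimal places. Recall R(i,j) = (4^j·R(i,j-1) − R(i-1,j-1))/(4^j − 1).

Richardson extrapolation on the trapezoidal column (denominator 4−1=3):
R(1,1) = 2.389946 + (2.389946 − 3.290367)/3 = 2.089806
R(2,1) = 2.138356 + (2.138356 − 2.389946)/3 = 2.054493
R(2,2) = (16·2.054493 − 2.089806) / 15 = 2.052139

2.0521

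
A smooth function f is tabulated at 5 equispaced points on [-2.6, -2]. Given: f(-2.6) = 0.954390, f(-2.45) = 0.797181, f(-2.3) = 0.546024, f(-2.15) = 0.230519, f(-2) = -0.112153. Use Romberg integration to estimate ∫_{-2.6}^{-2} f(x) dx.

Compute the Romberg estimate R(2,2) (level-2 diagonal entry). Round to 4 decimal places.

0.3022

R(0,0) (trapezoid, 1 panel, h=0.6000): 0.252671
R(1,0) (trapezoid, 2 panels, h=0.3000): 0.290143
R(2,0) (trapezoid, 4 panels, h=0.1500): 0.299226
R(1,1) = 0.290143 + (0.290143 − 0.252671)/3 = 0.302634
R(2,1) = 0.299226 + (0.299226 − 0.290143)/3 = 0.302254
R(2,2) = 0.302254 + (0.302254 − 0.302634)/15 = 0.302229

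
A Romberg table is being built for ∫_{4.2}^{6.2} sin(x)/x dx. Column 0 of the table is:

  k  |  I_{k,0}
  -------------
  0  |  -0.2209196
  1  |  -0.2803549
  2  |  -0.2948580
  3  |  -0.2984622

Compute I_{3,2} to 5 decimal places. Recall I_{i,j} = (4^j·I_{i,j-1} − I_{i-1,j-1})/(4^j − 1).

-0.29966

I_{2,1} = (4·(-0.2948580) − (-0.2803549)) / 3 = -0.2996924
I_{3,1} = -0.2984622 + (-0.2984622 − (-0.2948580))/3 = -0.2996636
I_{3,2} = (16·(-0.2996636) − (-0.2996924)) / 15 = -0.2996617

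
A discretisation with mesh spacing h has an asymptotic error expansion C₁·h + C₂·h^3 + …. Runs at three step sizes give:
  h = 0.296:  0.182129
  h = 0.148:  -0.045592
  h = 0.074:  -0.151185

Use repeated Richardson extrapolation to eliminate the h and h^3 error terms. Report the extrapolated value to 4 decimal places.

First eliminate the h term (factor 2^1 = 2):
  B₁ = (2·(-0.045592) − 0.182129)/1 = -0.273313
  B₂ = (2·(-0.151185) − (-0.045592))/1 = -0.256778
Then eliminate the h^3 term (factor 2^3 = 8):
  (8·(-0.256778) − (-0.273313))/7 = -0.254416

-0.2544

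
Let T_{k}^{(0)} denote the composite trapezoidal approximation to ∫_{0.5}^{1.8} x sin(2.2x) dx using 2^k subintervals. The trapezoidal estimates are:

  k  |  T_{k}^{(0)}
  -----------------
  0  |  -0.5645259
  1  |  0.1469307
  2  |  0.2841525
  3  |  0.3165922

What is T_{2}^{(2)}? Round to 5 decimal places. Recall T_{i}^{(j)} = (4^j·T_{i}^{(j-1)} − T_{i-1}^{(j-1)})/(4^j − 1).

0.32628

Richardson extrapolation on the trapezoidal column (denominator 4−1=3):
T_{1}^{(1)} = (4·0.1469307 − (-0.5645259)) / 3 = 0.3840829
T_{2}^{(1)} = 0.2841525 + (0.2841525 − 0.1469307)/3 = 0.3298931
T_{2}^{(2)} = 0.3298931 + (0.3298931 − 0.3840829)/15 = 0.3262804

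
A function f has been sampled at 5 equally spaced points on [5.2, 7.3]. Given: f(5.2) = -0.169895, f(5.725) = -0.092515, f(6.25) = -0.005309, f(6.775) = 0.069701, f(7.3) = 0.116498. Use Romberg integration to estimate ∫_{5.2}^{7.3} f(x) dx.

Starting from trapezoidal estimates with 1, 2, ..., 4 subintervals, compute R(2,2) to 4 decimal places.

R(0,0) (trapezoid, 1 panel, h=2.1000): -0.056067
R(1,0) (trapezoid, 2 panels, h=1.0500): -0.033608
R(2,0) (trapezoid, 4 panels, h=0.5250): -0.028781
R(1,1) = -0.033608 + (-0.033608 − (-0.056067))/3 = -0.026122
R(2,1) = -0.028781 + (-0.028781 − (-0.033608))/3 = -0.027172
R(2,2) = -0.027172 + (-0.027172 − (-0.026122))/15 = -0.027242

-0.0272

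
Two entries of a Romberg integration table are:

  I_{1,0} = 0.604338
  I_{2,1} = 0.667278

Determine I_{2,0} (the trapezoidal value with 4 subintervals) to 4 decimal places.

From I_{2,1} = (4·I_{2,0} − I_{1,0})/3, solve for I_{2,0}:
4·I_{2,0} = 3·0.667278 + 0.604338 = 2.606172
I_{2,0} = 0.651543

0.6515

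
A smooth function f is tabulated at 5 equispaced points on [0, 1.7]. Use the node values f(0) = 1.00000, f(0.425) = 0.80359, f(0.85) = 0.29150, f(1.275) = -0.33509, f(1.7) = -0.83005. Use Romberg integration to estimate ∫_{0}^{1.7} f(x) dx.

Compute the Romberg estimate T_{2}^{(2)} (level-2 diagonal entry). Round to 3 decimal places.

0.372

T_{0}^{(0)} (trapezoid, 1 panel, h=1.7000): 0.14446
T_{1}^{(0)} (trapezoid, 2 panels, h=0.8500): 0.32000
T_{2}^{(0)} (trapezoid, 4 panels, h=0.4250): 0.35911
T_{1}^{(1)} = 0.32000 + (0.32000 − 0.14446)/3 = 0.37851
T_{2}^{(1)} = 0.35911 + (0.35911 − 0.32000)/3 = 0.37215
T_{2}^{(2)} = 0.37215 + (0.37215 − 0.37851)/15 = 0.37173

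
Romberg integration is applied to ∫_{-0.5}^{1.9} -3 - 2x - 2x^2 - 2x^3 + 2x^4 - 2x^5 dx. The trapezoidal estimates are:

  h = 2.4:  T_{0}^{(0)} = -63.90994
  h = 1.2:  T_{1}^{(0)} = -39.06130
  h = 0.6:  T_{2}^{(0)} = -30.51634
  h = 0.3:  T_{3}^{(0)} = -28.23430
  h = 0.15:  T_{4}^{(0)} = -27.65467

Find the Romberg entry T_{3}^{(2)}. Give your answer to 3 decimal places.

T_{2}^{(1)} = (4·(-30.51634) − (-39.06130)) / 3 = -27.66802
T_{3}^{(1)} = (4·(-28.23430) − (-30.51634)) / 3 = -27.47362
T_{3}^{(2)} = (16·(-27.47362) − (-27.66802)) / 15 = -27.46066

-27.461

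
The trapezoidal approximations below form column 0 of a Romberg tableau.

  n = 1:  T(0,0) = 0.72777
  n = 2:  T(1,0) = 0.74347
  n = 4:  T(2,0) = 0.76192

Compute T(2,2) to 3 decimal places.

T(1,1) = 0.74347 + (0.74347 − 0.72777)/3 = 0.74870
T(2,1) = (4·0.76192 − 0.74347) / 3 = 0.76807
T(2,2) = (16·0.76807 − 0.74870) / 15 = 0.76936

0.769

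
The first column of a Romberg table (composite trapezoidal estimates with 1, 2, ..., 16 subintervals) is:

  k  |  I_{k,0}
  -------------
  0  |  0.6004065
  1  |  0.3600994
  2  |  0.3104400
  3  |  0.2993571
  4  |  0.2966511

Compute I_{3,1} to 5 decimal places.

0.29566

I_{3,1} = (4·0.2993571 − 0.3104400) / 3 = 0.2956628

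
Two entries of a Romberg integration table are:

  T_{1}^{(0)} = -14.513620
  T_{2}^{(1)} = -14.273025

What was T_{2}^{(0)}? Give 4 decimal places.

From T_{2}^{(1)} = (4·T_{2}^{(0)} − T_{1}^{(0)})/3, solve for T_{2}^{(0)}:
4·T_{2}^{(0)} = 3·(-14.273025) + (-14.513620) = -57.332695
T_{2}^{(0)} = -14.333174

-14.3332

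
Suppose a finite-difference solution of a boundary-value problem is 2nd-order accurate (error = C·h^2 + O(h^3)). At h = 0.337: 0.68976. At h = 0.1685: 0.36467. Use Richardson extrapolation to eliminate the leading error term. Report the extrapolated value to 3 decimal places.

The leading error scales as h^2; refining by a factor of 2 reduces it by 2^2 = 4.
Extrapolated value = (4·A(h/2) − A(h)) / (4 − 1)
= (4·0.36467 − 0.68976) / 3
= 0.76892 / 3 = 0.25631

0.256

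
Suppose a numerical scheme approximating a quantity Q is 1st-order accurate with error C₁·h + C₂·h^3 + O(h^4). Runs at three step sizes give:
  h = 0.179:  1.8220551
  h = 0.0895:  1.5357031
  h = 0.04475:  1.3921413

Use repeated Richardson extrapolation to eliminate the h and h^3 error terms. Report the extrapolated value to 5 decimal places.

1.24847

First eliminate the h term (factor 2^1 = 2):
  B₁ = (2·1.5357031 − 1.8220551)/1 = 1.2493511
  B₂ = (2·1.3921413 − 1.5357031)/1 = 1.2485795
Then eliminate the h^3 term (factor 2^3 = 8):
  (8·1.2485795 − 1.2493511)/7 = 1.2484693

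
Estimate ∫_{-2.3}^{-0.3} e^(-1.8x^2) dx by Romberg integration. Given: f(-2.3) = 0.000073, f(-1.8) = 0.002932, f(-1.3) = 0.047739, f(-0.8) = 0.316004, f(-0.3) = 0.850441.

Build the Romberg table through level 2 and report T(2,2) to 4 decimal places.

0.3718

T(0,0) (trapezoid, 1 panel, h=2.0000): 0.850514
T(1,0) (trapezoid, 2 panels, h=1.0000): 0.472996
T(2,0) (trapezoid, 4 panels, h=0.5000): 0.395966
T(1,1) = 0.472996 + (0.472996 − 0.850514)/3 = 0.347157
T(2,1) = 0.395966 + (0.395966 − 0.472996)/3 = 0.370289
T(2,2) = 0.370289 + (0.370289 − 0.347157)/15 = 0.371831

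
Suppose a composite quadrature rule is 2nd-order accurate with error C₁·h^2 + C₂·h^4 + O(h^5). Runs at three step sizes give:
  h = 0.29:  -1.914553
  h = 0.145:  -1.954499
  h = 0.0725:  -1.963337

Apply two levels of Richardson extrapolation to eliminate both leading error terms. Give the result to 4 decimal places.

-1.9662

First eliminate the h^2 term (factor 2^2 = 4):
  B₁ = (4·(-1.954499) − (-1.914553))/3 = -1.967814
  B₂ = (4·(-1.963337) − (-1.954499))/3 = -1.966283
Then eliminate the h^4 term (factor 2^4 = 16):
  (16·(-1.966283) − (-1.967814))/15 = -1.966181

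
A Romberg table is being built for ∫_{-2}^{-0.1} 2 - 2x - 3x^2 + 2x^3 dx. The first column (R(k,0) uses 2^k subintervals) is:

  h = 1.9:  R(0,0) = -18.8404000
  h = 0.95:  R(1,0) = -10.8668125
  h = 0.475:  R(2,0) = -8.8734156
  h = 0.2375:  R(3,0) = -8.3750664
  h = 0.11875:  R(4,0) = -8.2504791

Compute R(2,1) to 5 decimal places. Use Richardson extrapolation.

R(2,1) = -8.8734156 + (-8.8734156 − (-10.8668125))/3 = -8.2089500

-8.20895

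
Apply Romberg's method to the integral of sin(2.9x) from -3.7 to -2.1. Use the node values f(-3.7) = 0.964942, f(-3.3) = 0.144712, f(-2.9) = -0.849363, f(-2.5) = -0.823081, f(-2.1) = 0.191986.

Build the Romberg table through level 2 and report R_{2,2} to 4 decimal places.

R_{0,0} (trapezoid, 1 panel, h=1.6000): 0.925542
R_{1,0} (trapezoid, 2 panels, h=0.8000): -0.216719
R_{2,0} (trapezoid, 4 panels, h=0.4000): -0.379707
R_{1,1} = -0.216719 + (-0.216719 − 0.925542)/3 = -0.597473
R_{2,1} = -0.379707 + (-0.379707 − (-0.216719))/3 = -0.434036
R_{2,2} = -0.434036 + (-0.434036 − (-0.597473))/15 = -0.423140

-0.4231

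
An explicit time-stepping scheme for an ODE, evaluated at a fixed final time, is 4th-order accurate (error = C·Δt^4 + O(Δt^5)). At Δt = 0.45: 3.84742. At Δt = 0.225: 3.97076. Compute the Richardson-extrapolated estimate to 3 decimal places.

3.979

Extrapolated value = (16·A(Δt/2) − A(Δt)) / (16 − 1)
= (16·3.97076 − 3.84742) / 15
= 59.68474 / 15 = 3.97898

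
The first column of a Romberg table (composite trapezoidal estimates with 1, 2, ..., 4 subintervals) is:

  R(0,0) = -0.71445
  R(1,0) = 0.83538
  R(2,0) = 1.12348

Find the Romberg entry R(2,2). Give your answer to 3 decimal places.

Richardson extrapolation on the trapezoidal column (denominator 4−1=3):
R(1,1) = (4·0.83538 − (-0.71445)) / 3 = 1.35199
R(2,1) = (4·1.12348 − 0.83538) / 3 = 1.21951
R(2,2) = 1.21951 + (1.21951 − 1.35199)/15 = 1.21068
(Column j=1 coincides with Simpson's rule on the same nodes.)

1.211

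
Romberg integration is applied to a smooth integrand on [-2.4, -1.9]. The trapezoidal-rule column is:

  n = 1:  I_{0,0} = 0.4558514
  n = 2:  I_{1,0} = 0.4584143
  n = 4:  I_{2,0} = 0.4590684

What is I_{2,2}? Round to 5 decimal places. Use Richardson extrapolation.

I_{1,1} = 0.4584143 + (0.4584143 − 0.4558514)/3 = 0.4592686
I_{2,1} = (4·0.4590684 − 0.4584143) / 3 = 0.4592864
I_{2,2} = (16·0.4592864 − 0.4592686) / 15 = 0.4592876

0.45929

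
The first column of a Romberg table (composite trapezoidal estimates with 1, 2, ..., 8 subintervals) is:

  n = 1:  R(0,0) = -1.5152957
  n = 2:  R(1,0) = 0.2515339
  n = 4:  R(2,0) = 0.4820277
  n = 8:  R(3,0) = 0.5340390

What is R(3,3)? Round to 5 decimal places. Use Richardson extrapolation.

0.55105

R(1,1) = 0.2515339 + (0.2515339 − (-1.5152957))/3 = 0.8404771
R(2,1) = 0.4820277 + (0.4820277 − 0.2515339)/3 = 0.5588590
R(3,1) = 0.5340390 + (0.5340390 − 0.4820277)/3 = 0.5513761
R(2,2) = (16·0.5588590 − 0.8404771) / 15 = 0.5400845
R(3,2) = (16·0.5513761 − 0.5588590) / 15 = 0.5508772
R(3,3) = 0.5508772 + (0.5508772 − 0.5400845)/63 = 0.5510485
(Column j=1 coincides with Simpson's rule on the same nodes.)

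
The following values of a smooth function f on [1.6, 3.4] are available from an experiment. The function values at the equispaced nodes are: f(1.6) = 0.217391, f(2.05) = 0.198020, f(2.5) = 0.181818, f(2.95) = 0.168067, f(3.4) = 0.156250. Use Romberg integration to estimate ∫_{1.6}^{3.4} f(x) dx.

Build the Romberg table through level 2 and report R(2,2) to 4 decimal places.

R(0,0) (trapezoid, 1 panel, h=1.8000): 0.336277
R(1,0) (trapezoid, 2 panels, h=0.9000): 0.331775
R(2,0) (trapezoid, 4 panels, h=0.4500): 0.330626
R(1,1) = 0.331775 + (0.331775 − 0.336277)/3 = 0.330274
R(2,1) = 0.330626 + (0.330626 − 0.331775)/3 = 0.330243
R(2,2) = 0.330243 + (0.330243 − 0.330274)/15 = 0.330241

0.3302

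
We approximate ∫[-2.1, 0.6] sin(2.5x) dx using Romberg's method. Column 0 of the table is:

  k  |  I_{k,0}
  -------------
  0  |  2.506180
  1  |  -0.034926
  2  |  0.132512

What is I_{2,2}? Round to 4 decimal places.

0.2597

Richardson extrapolation on the trapezoidal column (denominator 4−1=3):
I_{1,1} = -0.034926 + (-0.034926 − 2.506180)/3 = -0.881961
I_{2,1} = 0.132512 + (0.132512 − (-0.034926))/3 = 0.188325
I_{2,2} = (16·0.188325 − (-0.881961)) / 15 = 0.259677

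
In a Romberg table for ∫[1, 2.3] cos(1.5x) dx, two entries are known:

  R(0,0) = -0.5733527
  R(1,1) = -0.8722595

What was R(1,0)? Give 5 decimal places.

-0.79753

From R(1,1) = (4·R(1,0) − R(0,0))/3, solve for R(1,0):
4·R(1,0) = 3·(-0.8722595) + (-0.5733527) = -3.1901312
R(1,0) = -0.7975328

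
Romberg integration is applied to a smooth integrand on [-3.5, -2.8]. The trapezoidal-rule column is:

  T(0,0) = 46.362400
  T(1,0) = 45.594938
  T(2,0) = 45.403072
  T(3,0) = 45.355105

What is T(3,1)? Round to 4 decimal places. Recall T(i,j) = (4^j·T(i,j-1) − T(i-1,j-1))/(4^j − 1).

45.3391

Richardson extrapolation on the trapezoidal column (denominator 4−1=3):
T(3,1) = 45.355105 + (45.355105 − 45.403072)/3 = 45.339116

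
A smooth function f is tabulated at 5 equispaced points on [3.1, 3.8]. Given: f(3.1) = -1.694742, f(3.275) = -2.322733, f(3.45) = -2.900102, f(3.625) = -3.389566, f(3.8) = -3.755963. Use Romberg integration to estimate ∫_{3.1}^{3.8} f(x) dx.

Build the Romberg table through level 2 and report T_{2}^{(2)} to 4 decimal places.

-1.9892

T_{0}^{(0)} (trapezoid, 1 panel, h=0.7000): -1.907747
T_{1}^{(0)} (trapezoid, 2 panels, h=0.3500): -1.968909
T_{2}^{(0)} (trapezoid, 4 panels, h=0.1750): -1.984107
T_{1}^{(1)} = -1.968909 + (-1.968909 − (-1.907747))/3 = -1.989296
T_{2}^{(1)} = -1.984107 + (-1.984107 − (-1.968909))/3 = -1.989173
T_{2}^{(2)} = -1.989173 + (-1.989173 − (-1.989296))/15 = -1.989165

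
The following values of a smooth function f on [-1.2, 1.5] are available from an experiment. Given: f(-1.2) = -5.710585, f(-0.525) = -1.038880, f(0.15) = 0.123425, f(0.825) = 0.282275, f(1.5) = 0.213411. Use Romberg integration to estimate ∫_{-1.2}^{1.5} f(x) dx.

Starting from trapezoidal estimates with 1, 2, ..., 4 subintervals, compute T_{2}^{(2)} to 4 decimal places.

T_{0}^{(0)} (trapezoid, 1 panel, h=2.7000): -7.421185
T_{1}^{(0)} (trapezoid, 2 panels, h=1.3500): -3.543969
T_{2}^{(0)} (trapezoid, 4 panels, h=0.6750): -2.282693
T_{1}^{(1)} = -3.543969 + (-3.543969 − (-7.421185))/3 = -2.251564
T_{2}^{(1)} = -2.282693 + (-2.282693 − (-3.543969))/3 = -1.862268
T_{2}^{(2)} = -1.862268 + (-1.862268 − (-2.251564))/15 = -1.836315

-1.8363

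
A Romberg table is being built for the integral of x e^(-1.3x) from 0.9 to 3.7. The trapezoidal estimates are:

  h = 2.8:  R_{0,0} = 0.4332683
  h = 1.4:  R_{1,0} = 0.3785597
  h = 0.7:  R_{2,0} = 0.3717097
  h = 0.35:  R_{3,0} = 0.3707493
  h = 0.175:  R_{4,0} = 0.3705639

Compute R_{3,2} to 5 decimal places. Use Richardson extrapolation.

0.37050

Richardson extrapolation on the trapezoidal column (denominator 4−1=3):
R_{2,1} = 0.3717097 + (0.3717097 − 0.3785597)/3 = 0.3694264
R_{3,1} = 0.3707493 + (0.3707493 − 0.3717097)/3 = 0.3704292
R_{3,2} = 0.3704292 + (0.3704292 − 0.3694264)/15 = 0.3704961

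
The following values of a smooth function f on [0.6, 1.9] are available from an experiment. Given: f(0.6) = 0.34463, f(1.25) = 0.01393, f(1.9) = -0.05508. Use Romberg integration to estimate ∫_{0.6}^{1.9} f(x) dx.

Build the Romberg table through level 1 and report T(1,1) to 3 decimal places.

T(0,0) (trapezoid, 1 panel, h=1.3000): 0.18821
T(1,0) (trapezoid, 2 panels, h=0.6500): 0.10316
T(1,1) = 0.10316 + (0.10316 − 0.18821)/3 = 0.07481

0.075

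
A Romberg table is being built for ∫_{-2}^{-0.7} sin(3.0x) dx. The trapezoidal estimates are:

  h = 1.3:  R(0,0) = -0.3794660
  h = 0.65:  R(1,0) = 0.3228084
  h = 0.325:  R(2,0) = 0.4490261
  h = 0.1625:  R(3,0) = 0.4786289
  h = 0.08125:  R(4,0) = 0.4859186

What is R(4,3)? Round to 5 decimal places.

0.48834

R(2,1) = 0.4490261 + (0.4490261 − 0.3228084)/3 = 0.4910987
R(3,1) = 0.4786289 + (0.4786289 − 0.4490261)/3 = 0.4884965
R(4,1) = 0.4859186 + (0.4859186 − 0.4786289)/3 = 0.4883485
R(3,2) = (16·0.4884965 − 0.4910987) / 15 = 0.4883230
R(4,2) = 0.4883485 + (0.4883485 − 0.4884965)/15 = 0.4883386
R(4,3) = 0.4883386 + (0.4883386 − 0.4883230)/63 = 0.4883388
(Column j=1 coincides with Simpson's rule on the same nodes.)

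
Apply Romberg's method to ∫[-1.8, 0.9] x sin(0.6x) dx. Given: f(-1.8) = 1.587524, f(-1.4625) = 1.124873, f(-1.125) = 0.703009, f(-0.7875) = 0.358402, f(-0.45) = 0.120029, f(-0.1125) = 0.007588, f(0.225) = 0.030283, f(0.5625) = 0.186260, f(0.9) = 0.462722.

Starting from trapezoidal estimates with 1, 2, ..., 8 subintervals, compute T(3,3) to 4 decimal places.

T(0,0) (trapezoid, 1 panel, h=2.7000): 2.767832
T(1,0) (trapezoid, 2 panels, h=1.3500): 1.545955
T(2,0) (trapezoid, 4 panels, h=0.6750): 1.267950
T(3,0) (trapezoid, 8 panels, h=0.3375): 1.200004
T(1,1) = 1.545955 + (1.545955 − 2.767832)/3 = 1.138663
T(2,1) = 1.267950 + (1.267950 − 1.545955)/3 = 1.175282
T(3,1) = 1.200004 + (1.200004 − 1.267950)/3 = 1.177355
T(2,2) = 1.175282 + (1.175282 − 1.138663)/15 = 1.177723
T(3,2) = 1.177355 + (1.177355 − 1.175282)/15 = 1.177493
T(3,3) = 1.177493 + (1.177493 − 1.177723)/63 = 1.177489

1.1775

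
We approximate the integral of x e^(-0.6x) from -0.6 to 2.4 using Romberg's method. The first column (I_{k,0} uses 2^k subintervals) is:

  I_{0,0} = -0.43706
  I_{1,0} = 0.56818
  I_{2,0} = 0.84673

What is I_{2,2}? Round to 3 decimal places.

0.942

I_{1,1} = (4·0.56818 − (-0.43706)) / 3 = 0.90326
I_{2,1} = (4·0.84673 − 0.56818) / 3 = 0.93958
I_{2,2} = 0.93958 + (0.93958 − 0.90326)/15 = 0.94200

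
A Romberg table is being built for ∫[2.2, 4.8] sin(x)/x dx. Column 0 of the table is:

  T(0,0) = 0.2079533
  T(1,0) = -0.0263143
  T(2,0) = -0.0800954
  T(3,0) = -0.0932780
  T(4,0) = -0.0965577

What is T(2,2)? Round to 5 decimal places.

-0.09760

Richardson extrapolation on the trapezoidal column (denominator 4−1=3):
T(1,1) = (4·(-0.0263143) − 0.2079533) / 3 = -0.1044035
T(2,1) = -0.0800954 + (-0.0800954 − (-0.0263143))/3 = -0.0980224
T(2,2) = -0.0980224 + (-0.0980224 − (-0.1044035))/15 = -0.0975970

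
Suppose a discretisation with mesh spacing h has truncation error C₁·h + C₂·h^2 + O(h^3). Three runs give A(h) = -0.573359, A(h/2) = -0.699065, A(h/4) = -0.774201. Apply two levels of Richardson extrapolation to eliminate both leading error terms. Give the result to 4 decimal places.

-0.8575

First eliminate the h term (factor 2^1 = 2):
  B₁ = (2·(-0.699065) − (-0.573359))/1 = -0.824771
  B₂ = (2·(-0.774201) − (-0.699065))/1 = -0.849337
Then eliminate the h^2 term (factor 2^2 = 4):
  (4·(-0.849337) − (-0.824771))/3 = -0.857526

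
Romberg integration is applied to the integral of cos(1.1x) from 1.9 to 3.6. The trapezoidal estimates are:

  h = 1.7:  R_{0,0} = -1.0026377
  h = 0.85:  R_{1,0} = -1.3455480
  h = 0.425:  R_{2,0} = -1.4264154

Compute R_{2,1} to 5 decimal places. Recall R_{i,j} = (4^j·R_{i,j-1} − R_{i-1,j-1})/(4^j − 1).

Richardson extrapolation on the trapezoidal column (denominator 4−1=3):
R_{2,1} = -1.4264154 + (-1.4264154 − (-1.3455480))/3 = -1.4533712

-1.45337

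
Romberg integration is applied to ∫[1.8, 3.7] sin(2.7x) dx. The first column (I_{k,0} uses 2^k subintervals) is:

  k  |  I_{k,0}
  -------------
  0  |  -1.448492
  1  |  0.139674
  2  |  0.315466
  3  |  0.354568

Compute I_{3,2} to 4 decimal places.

0.3672

I_{2,1} = 0.315466 + (0.315466 − 0.139674)/3 = 0.374063
I_{3,1} = (4·0.354568 − 0.315466) / 3 = 0.367602
I_{3,2} = (16·0.367602 − 0.374063) / 15 = 0.367171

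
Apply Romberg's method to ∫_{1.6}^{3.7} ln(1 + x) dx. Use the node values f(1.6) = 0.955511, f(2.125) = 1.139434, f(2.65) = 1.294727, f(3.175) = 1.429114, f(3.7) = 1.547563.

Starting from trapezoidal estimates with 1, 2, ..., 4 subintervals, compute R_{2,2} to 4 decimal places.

2.6892

R_{0,0} (trapezoid, 1 panel, h=2.1000): 2.628228
R_{1,0} (trapezoid, 2 panels, h=1.0500): 2.673577
R_{2,0} (trapezoid, 4 panels, h=0.5250): 2.685276
R_{1,1} = 2.673577 + (2.673577 − 2.628228)/3 = 2.688693
R_{2,1} = 2.685276 + (2.685276 − 2.673577)/3 = 2.689176
R_{2,2} = 2.689176 + (2.689176 − 2.688693)/15 = 2.689208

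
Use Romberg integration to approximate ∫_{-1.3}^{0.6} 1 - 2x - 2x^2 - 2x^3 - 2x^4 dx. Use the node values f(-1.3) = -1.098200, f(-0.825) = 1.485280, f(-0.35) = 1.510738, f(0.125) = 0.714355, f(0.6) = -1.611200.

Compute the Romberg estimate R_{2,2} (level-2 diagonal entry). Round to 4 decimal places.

R_{0,0} (trapezoid, 1 panel, h=1.9000): -2.573930
R_{1,0} (trapezoid, 2 panels, h=0.9500): 0.148236
R_{2,0} (trapezoid, 4 panels, h=0.4750): 1.118945
R_{1,1} = 0.148236 + (0.148236 − (-2.573930))/3 = 1.055625
R_{2,1} = 1.118945 + (1.118945 − 0.148236)/3 = 1.442515
R_{2,2} = 1.442515 + (1.442515 − 1.055625)/15 = 1.468308

1.4683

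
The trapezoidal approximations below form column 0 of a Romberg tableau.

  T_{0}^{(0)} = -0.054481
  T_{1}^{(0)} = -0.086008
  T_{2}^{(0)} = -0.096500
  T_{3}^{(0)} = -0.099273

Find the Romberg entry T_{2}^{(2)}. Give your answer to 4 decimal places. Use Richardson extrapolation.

Richardson extrapolation on the trapezoidal column (denominator 4−1=3):
T_{1}^{(1)} = -0.086008 + (-0.086008 − (-0.054481))/3 = -0.096517
T_{2}^{(1)} = (4·(-0.096500) − (-0.086008)) / 3 = -0.099997
T_{2}^{(2)} = (16·(-0.099997) − (-0.096517)) / 15 = -0.100229
(Column j=1 coincides with Simpson's rule on the same nodes.)

-0.1002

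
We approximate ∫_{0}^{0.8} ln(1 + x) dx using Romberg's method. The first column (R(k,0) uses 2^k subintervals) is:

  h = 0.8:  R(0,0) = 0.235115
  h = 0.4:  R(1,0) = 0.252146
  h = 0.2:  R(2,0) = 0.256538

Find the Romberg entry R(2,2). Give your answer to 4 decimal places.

Richardson extrapolation on the trapezoidal column (denominator 4−1=3):
R(1,1) = (4·0.252146 − 0.235115) / 3 = 0.257823
R(2,1) = (4·0.256538 − 0.252146) / 3 = 0.258002
R(2,2) = 0.258002 + (0.258002 − 0.257823)/15 = 0.258014
(Column j=1 coincides with Simpson's rule on the same nodes.)

0.2580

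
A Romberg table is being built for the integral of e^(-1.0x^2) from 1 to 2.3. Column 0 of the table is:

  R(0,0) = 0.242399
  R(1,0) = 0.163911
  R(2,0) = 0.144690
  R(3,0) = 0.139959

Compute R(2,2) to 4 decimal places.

R(1,1) = (4·0.163911 − 0.242399) / 3 = 0.137748
R(2,1) = (4·0.144690 − 0.163911) / 3 = 0.138283
R(2,2) = (16·0.138283 − 0.137748) / 15 = 0.138319

0.1383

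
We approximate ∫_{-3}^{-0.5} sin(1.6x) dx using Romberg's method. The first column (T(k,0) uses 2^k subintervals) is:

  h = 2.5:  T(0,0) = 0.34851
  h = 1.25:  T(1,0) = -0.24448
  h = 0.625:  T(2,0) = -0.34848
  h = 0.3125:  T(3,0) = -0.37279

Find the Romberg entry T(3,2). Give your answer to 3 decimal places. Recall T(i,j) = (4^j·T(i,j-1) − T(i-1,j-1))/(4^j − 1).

-0.381

Richardson extrapolation on the trapezoidal column (denominator 4−1=3):
T(2,1) = (4·(-0.34848) − (-0.24448)) / 3 = -0.38315
T(3,1) = -0.37279 + (-0.37279 − (-0.34848))/3 = -0.38089
T(3,2) = -0.38089 + (-0.38089 − (-0.38315))/15 = -0.38074
(Column j=1 coincides with Simpson's rule on the same nodes.)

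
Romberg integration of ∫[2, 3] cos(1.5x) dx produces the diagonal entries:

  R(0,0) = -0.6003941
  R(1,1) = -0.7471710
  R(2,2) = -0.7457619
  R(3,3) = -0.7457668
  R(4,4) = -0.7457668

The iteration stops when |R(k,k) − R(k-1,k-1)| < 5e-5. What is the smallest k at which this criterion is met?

|R(1,1) − R(0,0)| = 0.1467769 ≥ 5e-5
|R(2,2) − R(1,1)| = 0.0014091 ≥ 5e-5
|R(3,3) − R(2,2)| = 0.0000049 < 5e-5

k = 3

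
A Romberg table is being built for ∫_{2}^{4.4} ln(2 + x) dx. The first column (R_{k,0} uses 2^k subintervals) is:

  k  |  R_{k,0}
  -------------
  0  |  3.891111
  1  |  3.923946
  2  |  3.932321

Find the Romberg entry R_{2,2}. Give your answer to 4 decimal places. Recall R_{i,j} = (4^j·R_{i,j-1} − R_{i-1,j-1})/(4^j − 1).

3.9351

R_{1,1} = (4·3.923946 − 3.891111) / 3 = 3.934891
R_{2,1} = 3.932321 + (3.932321 − 3.923946)/3 = 3.935113
R_{2,2} = (16·3.935113 − 3.934891) / 15 = 3.935128
(Column j=1 coincides with Simpson's rule on the same nodes.)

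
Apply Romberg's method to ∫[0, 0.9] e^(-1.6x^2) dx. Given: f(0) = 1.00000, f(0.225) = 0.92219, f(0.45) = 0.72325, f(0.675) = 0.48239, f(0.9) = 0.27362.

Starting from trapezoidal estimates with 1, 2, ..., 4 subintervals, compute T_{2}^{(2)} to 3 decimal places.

0.625

T_{0}^{(0)} (trapezoid, 1 panel, h=0.9000): 0.57313
T_{1}^{(0)} (trapezoid, 2 panels, h=0.4500): 0.61203
T_{2}^{(0)} (trapezoid, 4 panels, h=0.2250): 0.62204
T_{1}^{(1)} = 0.61203 + (0.61203 − 0.57313)/3 = 0.62500
T_{2}^{(1)} = 0.62204 + (0.62204 − 0.61203)/3 = 0.62538
T_{2}^{(2)} = 0.62538 + (0.62538 − 0.62500)/15 = 0.62541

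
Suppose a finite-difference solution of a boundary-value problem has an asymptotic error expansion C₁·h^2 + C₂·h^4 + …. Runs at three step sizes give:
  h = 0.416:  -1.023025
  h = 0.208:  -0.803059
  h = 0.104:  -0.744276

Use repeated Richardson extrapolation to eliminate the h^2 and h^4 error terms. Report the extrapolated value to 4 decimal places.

First eliminate the h^2 term (factor 2^2 = 4):
  B₁ = (4·(-0.803059) − (-1.023025))/3 = -0.729737
  B₂ = (4·(-0.744276) − (-0.803059))/3 = -0.724682
Then eliminate the h^4 term (factor 2^4 = 16):
  (16·(-0.724682) − (-0.729737))/15 = -0.724345

-0.7243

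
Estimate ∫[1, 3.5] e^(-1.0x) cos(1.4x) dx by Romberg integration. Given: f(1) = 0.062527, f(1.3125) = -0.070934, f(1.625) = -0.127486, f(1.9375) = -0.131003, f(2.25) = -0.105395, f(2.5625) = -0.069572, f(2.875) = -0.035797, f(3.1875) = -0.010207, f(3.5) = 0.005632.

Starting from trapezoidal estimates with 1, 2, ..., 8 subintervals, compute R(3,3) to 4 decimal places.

-0.1663

R(0,0) (trapezoid, 1 panel, h=2.5000): 0.085199
R(1,0) (trapezoid, 2 panels, h=1.2500): -0.089144
R(2,0) (trapezoid, 4 panels, h=0.6250): -0.146624
R(3,0) (trapezoid, 8 panels, h=0.3125): -0.161348
R(1,1) = -0.089144 + (-0.089144 − 0.085199)/3 = -0.147258
R(2,1) = -0.146624 + (-0.146624 − (-0.089144))/3 = -0.165784
R(3,1) = -0.161348 + (-0.161348 − (-0.146624))/3 = -0.166256
R(2,2) = -0.165784 + (-0.165784 − (-0.147258))/15 = -0.167019
R(3,2) = -0.166256 + (-0.166256 − (-0.165784))/15 = -0.166287
R(3,3) = -0.166287 + (-0.166287 − (-0.167019))/63 = -0.166275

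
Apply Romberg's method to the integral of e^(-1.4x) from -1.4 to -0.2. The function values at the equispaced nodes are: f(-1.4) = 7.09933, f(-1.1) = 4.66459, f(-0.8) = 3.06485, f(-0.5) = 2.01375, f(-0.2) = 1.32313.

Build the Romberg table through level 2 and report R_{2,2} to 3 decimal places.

R_{0,0} (trapezoid, 1 panel, h=1.2000): 5.05348
R_{1,0} (trapezoid, 2 panels, h=0.6000): 4.36565
R_{2,0} (trapezoid, 4 panels, h=0.3000): 4.18633
R_{1,1} = 4.36565 + (4.36565 − 5.05348)/3 = 4.13637
R_{2,1} = 4.18633 + (4.18633 − 4.36565)/3 = 4.12656
R_{2,2} = 4.12656 + (4.12656 − 4.13637)/15 = 4.12591

4.126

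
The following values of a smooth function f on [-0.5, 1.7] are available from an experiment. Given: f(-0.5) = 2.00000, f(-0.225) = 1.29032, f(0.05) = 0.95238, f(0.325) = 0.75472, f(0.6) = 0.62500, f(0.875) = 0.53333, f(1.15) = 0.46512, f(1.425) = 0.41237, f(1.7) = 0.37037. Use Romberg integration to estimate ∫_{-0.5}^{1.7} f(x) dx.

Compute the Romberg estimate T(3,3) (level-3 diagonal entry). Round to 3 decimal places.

T(0,0) (trapezoid, 1 panel, h=2.2000): 2.60741
T(1,0) (trapezoid, 2 panels, h=1.1000): 1.99120
T(2,0) (trapezoid, 4 panels, h=0.5500): 1.77523
T(3,0) (trapezoid, 8 panels, h=0.2750): 1.71007
T(1,1) = 1.99120 + (1.99120 − 2.60741)/3 = 1.78580
T(2,1) = 1.77523 + (1.77523 − 1.99120)/3 = 1.70324
T(3,1) = 1.71007 + (1.71007 − 1.77523)/3 = 1.68835
T(2,2) = 1.70324 + (1.70324 − 1.78580)/15 = 1.69774
T(3,2) = 1.68835 + (1.68835 − 1.70324)/15 = 1.68736
T(3,3) = 1.68736 + (1.68736 − 1.69774)/63 = 1.68720

1.687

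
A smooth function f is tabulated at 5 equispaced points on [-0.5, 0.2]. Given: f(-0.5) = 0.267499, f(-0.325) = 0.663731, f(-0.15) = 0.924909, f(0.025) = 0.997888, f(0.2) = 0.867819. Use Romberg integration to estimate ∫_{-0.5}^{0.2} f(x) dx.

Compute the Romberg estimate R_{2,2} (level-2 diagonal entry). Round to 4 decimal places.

R_{0,0} (trapezoid, 1 panel, h=0.7000): 0.397361
R_{1,0} (trapezoid, 2 panels, h=0.3500): 0.522399
R_{2,0} (trapezoid, 4 panels, h=0.1750): 0.551983
R_{1,1} = 0.522399 + (0.522399 − 0.397361)/3 = 0.564078
R_{2,1} = 0.551983 + (0.551983 − 0.522399)/3 = 0.561844
R_{2,2} = 0.561844 + (0.561844 − 0.564078)/15 = 0.561695

0.5617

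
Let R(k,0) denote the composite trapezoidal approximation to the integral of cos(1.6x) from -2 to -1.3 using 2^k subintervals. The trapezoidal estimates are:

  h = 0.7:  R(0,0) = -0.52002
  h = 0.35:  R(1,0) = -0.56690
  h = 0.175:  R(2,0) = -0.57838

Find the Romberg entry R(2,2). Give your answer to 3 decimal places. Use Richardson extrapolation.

R(1,1) = (4·(-0.56690) − (-0.52002)) / 3 = -0.58253
R(2,1) = -0.57838 + (-0.57838 − (-0.56690))/3 = -0.58221
R(2,2) = (16·(-0.58221) − (-0.58253)) / 15 = -0.58219

-0.582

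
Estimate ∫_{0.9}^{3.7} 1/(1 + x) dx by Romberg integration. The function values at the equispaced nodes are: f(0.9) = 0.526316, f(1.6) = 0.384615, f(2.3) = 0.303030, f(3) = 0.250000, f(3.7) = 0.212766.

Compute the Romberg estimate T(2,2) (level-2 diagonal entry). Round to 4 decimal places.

0.9059

T(0,0) (trapezoid, 1 panel, h=2.8000): 1.034715
T(1,0) (trapezoid, 2 panels, h=1.4000): 0.941599
T(2,0) (trapezoid, 4 panels, h=0.7000): 0.915030
T(1,1) = 0.941599 + (0.941599 − 1.034715)/3 = 0.910560
T(2,1) = 0.915030 + (0.915030 − 0.941599)/3 = 0.906174
T(2,2) = 0.906174 + (0.906174 − 0.910560)/15 = 0.905882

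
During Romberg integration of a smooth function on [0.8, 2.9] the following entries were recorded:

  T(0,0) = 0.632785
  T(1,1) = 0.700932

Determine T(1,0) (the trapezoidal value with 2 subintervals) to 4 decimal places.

0.6839

From T(1,1) = (4·T(1,0) − T(0,0))/3, solve for T(1,0):
4·T(1,0) = 3·0.700932 + 0.632785 = 2.735581
T(1,0) = 0.683895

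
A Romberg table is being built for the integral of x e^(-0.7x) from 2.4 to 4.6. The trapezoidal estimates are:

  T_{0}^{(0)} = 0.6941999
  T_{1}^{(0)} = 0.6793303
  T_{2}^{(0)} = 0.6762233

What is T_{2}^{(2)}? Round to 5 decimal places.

T_{1}^{(1)} = (4·0.6793303 − 0.6941999) / 3 = 0.6743738
T_{2}^{(1)} = (4·0.6762233 − 0.6793303) / 3 = 0.6751876
T_{2}^{(2)} = (16·0.6751876 − 0.6743738) / 15 = 0.6752419
(Column j=1 coincides with Simpson's rule on the same nodes.)

0.67524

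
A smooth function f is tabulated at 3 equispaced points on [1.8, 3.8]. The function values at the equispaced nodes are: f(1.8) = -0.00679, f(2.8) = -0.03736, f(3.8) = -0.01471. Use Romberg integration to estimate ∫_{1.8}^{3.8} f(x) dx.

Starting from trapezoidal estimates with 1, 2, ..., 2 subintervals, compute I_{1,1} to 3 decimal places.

-0.057

I_{0,0} (trapezoid, 1 panel, h=2.0000): -0.02150
I_{1,0} (trapezoid, 2 panels, h=1.0000): -0.04811
I_{1,1} = -0.04811 + (-0.04811 − (-0.02150))/3 = -0.05698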